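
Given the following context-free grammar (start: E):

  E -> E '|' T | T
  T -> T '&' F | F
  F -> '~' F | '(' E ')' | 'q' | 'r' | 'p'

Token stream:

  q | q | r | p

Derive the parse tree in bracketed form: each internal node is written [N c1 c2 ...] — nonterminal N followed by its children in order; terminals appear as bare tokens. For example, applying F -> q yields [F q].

[E [E [E [E [T [F q]]] | [T [F q]]] | [T [F r]]] | [T [F p]]]

E
E | T
E | T | T
E | T | T | T
T | T | T | T
F | T | T | T
q | T | T | T
q | F | T | T
q | q | T | T
q | q | F | T
q | q | r | T
q | q | r | F
q | q | r | p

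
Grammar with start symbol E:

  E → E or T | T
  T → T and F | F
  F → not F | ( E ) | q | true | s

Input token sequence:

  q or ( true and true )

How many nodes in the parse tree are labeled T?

4

[E [E [T [F q]]] or [T [F ( [E [T [T [F true]] and [F true]]] )]]]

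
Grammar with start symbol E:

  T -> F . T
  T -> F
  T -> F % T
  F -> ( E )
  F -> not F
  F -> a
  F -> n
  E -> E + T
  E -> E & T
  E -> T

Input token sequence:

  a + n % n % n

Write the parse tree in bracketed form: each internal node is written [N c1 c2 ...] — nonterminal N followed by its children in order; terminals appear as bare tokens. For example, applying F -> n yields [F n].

[E [E [T [F a]]] + [T [F n] % [T [F n] % [T [F n]]]]]

E
E + T
T + T
F + T
a + T
a + F % T
a + n % T
a + n % F % T
a + n % n % T
a + n % n % F
a + n % n % n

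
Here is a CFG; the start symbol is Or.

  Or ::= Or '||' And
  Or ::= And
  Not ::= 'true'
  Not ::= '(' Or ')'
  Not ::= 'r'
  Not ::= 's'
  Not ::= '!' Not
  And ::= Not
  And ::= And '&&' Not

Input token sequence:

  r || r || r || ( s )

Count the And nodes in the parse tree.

[Or [Or [Or [Or [And [Not r]]] || [And [Not r]]] || [And [Not r]]] || [And [Not ( [Or [And [Not s]]] )]]]

5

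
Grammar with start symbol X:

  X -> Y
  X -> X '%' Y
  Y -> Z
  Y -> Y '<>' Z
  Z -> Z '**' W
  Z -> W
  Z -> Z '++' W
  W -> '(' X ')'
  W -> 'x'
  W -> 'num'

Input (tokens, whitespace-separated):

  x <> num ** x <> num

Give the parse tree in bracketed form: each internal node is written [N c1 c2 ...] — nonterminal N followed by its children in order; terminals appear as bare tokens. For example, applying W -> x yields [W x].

X
Y
Y <> Z
Y <> Z <> Z
Z <> Z <> Z
W <> Z <> Z
x <> Z <> Z
x <> Z ** W <> Z
x <> W ** W <> Z
x <> num ** W <> Z
x <> num ** x <> Z
x <> num ** x <> W
x <> num ** x <> num

[X [Y [Y [Y [Z [W x]]] <> [Z [Z [W num]] ** [W x]]] <> [Z [W num]]]]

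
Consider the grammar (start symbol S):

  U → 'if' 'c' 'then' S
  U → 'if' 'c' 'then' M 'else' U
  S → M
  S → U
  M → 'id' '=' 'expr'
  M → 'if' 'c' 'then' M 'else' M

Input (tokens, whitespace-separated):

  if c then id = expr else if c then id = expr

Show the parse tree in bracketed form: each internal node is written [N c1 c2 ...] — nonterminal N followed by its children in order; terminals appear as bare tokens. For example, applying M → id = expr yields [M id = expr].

S
U
if c then M else U
if c then id = expr else U
if c then id = expr else if c then S
if c then id = expr else if c then M
if c then id = expr else if c then id = expr

[S [U if c then [M id = expr] else [U if c then [S [M id = expr]]]]]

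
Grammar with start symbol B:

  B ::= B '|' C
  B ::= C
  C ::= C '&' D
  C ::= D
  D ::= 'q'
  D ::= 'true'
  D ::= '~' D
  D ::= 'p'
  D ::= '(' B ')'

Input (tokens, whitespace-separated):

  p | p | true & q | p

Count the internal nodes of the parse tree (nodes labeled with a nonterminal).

[B [B [B [B [C [D p]]] | [C [D p]]] | [C [C [D true]] & [D q]]] | [C [D p]]]

14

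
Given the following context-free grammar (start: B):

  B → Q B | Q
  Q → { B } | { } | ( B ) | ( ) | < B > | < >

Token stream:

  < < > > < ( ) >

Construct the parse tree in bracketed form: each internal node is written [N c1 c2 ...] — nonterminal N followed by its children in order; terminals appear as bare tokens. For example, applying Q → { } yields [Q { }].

B
Q B
< B > B
< Q > B
< < > > B
< < > > Q
< < > > < B >
< < > > < Q >
< < > > < ( ) >

[B [Q < [B [Q < >]] >] [B [Q < [B [Q ( )]] >]]]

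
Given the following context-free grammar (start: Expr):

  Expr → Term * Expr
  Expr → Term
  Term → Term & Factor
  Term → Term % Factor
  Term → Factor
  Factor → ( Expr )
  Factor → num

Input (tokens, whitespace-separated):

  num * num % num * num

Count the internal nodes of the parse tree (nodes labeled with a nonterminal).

11

[Expr [Term [Factor num]] * [Expr [Term [Term [Factor num]] % [Factor num]] * [Expr [Term [Factor num]]]]]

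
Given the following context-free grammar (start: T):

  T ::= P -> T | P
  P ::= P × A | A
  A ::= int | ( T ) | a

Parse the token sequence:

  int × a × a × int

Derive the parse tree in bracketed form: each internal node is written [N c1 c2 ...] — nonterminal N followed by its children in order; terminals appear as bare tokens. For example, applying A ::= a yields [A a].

[T [P [P [P [P [A int]] × [A a]] × [A a]] × [A int]]]

T
P
P × A
P × A × A
P × A × A × A
A × A × A × A
int × A × A × A
int × a × A × A
int × a × a × A
int × a × a × int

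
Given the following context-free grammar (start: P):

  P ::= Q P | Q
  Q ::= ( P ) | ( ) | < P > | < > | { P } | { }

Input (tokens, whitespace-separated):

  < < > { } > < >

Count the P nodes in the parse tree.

[P [Q < [P [Q < >] [P [Q { }]]] >] [P [Q < >]]]

4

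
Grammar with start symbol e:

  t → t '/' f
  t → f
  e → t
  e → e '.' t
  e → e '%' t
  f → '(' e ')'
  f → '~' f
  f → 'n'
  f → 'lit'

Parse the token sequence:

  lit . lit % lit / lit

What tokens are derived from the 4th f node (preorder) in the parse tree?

lit

[e [e [e [t [f lit]]] . [t [f lit]]] % [t [t [f lit]] / [f lit]]]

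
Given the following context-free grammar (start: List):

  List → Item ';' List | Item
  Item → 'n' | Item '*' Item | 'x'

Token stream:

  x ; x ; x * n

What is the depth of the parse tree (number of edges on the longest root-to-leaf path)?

5

[List [Item x] ; [List [Item x] ; [List [Item [Item x] * [Item n]]]]]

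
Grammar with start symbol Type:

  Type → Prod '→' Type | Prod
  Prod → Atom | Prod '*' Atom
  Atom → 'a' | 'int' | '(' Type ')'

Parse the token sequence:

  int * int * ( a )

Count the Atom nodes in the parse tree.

[Type [Prod [Prod [Prod [Atom int]] * [Atom int]] * [Atom ( [Type [Prod [Atom a]]] )]]]

4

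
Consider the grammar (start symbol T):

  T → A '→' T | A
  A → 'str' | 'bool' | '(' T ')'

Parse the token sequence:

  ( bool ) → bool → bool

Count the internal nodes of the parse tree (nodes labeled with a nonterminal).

8

[T [A ( [T [A bool]] )] → [T [A bool] → [T [A bool]]]]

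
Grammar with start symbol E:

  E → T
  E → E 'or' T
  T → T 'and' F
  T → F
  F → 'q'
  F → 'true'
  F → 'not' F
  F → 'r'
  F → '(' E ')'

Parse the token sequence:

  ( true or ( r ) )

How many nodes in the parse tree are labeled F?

[E [T [F ( [E [E [T [F true]]] or [T [F ( [E [T [F r]]] )]]] )]]]

4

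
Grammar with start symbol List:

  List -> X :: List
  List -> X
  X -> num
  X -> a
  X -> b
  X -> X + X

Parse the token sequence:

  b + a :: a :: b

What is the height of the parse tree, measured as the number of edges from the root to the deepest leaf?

[List [X [X b] + [X a]] :: [List [X a] :: [List [X b]]]]

4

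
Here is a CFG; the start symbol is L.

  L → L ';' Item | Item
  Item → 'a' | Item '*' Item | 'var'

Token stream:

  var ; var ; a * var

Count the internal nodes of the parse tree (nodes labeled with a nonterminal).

8

[L [L [L [Item var]] ; [Item var]] ; [Item [Item a] * [Item var]]]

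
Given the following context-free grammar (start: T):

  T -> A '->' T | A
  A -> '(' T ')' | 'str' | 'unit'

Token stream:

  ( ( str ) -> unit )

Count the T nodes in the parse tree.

[T [A ( [T [A ( [T [A str]] )] -> [T [A unit]]] )]]

4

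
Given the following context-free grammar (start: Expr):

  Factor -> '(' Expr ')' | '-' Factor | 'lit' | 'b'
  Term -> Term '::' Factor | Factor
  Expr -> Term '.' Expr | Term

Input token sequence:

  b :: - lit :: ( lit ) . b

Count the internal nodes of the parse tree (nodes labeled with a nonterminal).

[Expr [Term [Term [Term [Factor b]] :: [Factor - [Factor lit]]] :: [Factor ( [Expr [Term [Factor lit]]] )]] . [Expr [Term [Factor b]]]]

14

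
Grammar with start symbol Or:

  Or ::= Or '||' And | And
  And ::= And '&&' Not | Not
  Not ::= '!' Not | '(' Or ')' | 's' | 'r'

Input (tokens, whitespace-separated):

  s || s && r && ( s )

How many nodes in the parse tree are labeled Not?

5

[Or [Or [And [Not s]]] || [And [And [And [Not s]] && [Not r]] && [Not ( [Or [And [Not s]]] )]]]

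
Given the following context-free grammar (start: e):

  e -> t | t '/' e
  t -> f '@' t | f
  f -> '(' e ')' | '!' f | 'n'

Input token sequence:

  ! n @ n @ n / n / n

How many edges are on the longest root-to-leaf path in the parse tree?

5

[e [t [f ! [f n]] @ [t [f n] @ [t [f n]]]] / [e [t [f n]] / [e [t [f n]]]]]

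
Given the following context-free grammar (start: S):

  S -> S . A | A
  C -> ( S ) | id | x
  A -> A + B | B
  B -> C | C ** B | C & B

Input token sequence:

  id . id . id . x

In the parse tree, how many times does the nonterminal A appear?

[S [S [S [S [A [B [C id]]]] . [A [B [C id]]]] . [A [B [C id]]]] . [A [B [C x]]]]

4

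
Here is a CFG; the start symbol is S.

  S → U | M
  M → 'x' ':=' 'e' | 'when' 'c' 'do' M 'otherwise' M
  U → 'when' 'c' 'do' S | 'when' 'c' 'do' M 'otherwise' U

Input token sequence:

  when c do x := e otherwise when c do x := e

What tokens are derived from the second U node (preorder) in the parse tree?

[S [U when c do [M x := e] otherwise [U when c do [S [M x := e]]]]]

when c do x := e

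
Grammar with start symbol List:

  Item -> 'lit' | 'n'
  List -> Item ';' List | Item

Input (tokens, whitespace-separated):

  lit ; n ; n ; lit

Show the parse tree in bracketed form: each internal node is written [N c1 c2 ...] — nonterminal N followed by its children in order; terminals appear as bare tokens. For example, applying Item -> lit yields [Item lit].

[List [Item lit] ; [List [Item n] ; [List [Item n] ; [List [Item lit]]]]]

List
Item ; List
lit ; List
lit ; Item ; List
lit ; n ; List
lit ; n ; Item ; List
lit ; n ; n ; List
lit ; n ; n ; Item
lit ; n ; n ; lit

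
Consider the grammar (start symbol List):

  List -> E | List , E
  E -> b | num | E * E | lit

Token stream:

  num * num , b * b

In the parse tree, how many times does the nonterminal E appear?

[List [List [E [E num] * [E num]]] , [E [E b] * [E b]]]

6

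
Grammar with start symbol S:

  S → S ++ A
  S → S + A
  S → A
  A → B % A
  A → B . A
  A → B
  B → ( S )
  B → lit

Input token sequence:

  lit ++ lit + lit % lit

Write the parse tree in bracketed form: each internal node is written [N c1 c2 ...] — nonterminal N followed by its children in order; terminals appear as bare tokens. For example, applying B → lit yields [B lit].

[S [S [S [A [B lit]]] ++ [A [B lit]]] + [A [B lit] % [A [B lit]]]]

S
S + A
S ++ A + A
A ++ A + A
B ++ A + A
lit ++ A + A
lit ++ B + A
lit ++ lit + A
lit ++ lit + B % A
lit ++ lit + lit % A
lit ++ lit + lit % B
lit ++ lit + lit % lit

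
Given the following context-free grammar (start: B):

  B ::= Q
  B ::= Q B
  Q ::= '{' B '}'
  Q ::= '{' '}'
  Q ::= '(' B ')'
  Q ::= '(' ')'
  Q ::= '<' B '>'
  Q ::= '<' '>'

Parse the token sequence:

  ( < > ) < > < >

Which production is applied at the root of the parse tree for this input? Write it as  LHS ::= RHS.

[B [Q ( [B [Q < >]] )] [B [Q < >] [B [Q < >]]]]

B ::= Q B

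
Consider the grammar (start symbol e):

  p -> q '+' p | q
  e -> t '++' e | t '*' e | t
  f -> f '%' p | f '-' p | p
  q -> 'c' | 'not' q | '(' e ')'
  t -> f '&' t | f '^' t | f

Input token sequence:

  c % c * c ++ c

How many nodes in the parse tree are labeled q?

4

[e [t [f [f [p [q c]]] % [p [q c]]]] * [e [t [f [p [q c]]]] ++ [e [t [f [p [q c]]]]]]]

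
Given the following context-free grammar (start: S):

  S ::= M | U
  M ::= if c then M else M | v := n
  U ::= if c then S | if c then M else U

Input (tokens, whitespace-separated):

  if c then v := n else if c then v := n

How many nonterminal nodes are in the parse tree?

[S [U if c then [M v := n] else [U if c then [S [M v := n]]]]]

6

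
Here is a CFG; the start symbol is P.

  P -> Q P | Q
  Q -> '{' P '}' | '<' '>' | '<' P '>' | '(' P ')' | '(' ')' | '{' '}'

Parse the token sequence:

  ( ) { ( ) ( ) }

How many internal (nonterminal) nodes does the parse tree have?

[P [Q ( )] [P [Q { [P [Q ( )] [P [Q ( )]]] }]]]

8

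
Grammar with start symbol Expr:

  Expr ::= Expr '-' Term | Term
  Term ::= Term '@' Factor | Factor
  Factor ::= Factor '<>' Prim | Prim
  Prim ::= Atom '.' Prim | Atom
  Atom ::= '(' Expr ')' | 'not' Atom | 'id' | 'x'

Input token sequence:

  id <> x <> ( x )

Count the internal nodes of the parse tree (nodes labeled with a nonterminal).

[Expr [Term [Factor [Factor [Factor [Prim [Atom id]]] <> [Prim [Atom x]]] <> [Prim [Atom ( [Expr [Term [Factor [Prim [Atom x]]]]] )]]]]]

16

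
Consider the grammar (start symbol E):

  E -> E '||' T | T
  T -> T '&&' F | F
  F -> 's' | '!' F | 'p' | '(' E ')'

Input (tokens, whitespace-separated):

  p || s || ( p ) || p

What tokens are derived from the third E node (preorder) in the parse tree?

[E [E [E [E [T [F p]]] || [T [F s]]] || [T [F ( [E [T [F p]]] )]]] || [T [F p]]]

p || s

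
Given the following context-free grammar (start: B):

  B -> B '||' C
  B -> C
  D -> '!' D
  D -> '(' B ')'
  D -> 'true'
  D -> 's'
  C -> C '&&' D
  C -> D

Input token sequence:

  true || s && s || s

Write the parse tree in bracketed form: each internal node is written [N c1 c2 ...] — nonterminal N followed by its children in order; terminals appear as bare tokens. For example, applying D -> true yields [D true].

B
B || C
B || C || C
C || C || C
D || C || C
true || C || C
true || C && D || C
true || D && D || C
true || s && D || C
true || s && s || C
true || s && s || D
true || s && s || s

[B [B [B [C [D true]]] || [C [C [D s]] && [D s]]] || [C [D s]]]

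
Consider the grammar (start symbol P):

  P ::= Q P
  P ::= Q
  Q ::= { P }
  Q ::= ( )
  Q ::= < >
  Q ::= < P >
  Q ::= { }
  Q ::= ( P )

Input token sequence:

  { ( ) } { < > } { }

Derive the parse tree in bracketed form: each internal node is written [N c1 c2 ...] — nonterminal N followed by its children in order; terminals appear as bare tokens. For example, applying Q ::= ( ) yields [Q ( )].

P
Q P
{ P } P
{ Q } P
{ ( ) } P
{ ( ) } Q P
{ ( ) } { P } P
{ ( ) } { Q } P
{ ( ) } { < > } P
{ ( ) } { < > } Q
{ ( ) } { < > } { }

[P [Q { [P [Q ( )]] }] [P [Q { [P [Q < >]] }] [P [Q { }]]]]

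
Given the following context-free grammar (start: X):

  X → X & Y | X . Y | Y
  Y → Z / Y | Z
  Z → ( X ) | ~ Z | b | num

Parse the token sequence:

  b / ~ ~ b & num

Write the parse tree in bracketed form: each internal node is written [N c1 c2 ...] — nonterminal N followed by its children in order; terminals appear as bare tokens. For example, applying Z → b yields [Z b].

[X [X [Y [Z b] / [Y [Z ~ [Z ~ [Z b]]]]]] & [Y [Z num]]]

X
X & Y
Y & Y
Z / Y & Y
b / Y & Y
b / Z & Y
b / ~ Z & Y
b / ~ ~ Z & Y
b / ~ ~ b & Y
b / ~ ~ b & Z
b / ~ ~ b & num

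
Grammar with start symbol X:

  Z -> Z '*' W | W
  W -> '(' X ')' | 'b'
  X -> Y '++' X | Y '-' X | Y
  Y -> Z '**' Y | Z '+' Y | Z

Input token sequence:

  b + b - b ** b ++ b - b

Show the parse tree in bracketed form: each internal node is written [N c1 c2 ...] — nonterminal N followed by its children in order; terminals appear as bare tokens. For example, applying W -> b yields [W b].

X
Y - X
Z + Y - X
W + Y - X
b + Y - X
b + Z - X
b + W - X
b + b - X
b + b - Y ++ X
b + b - Z ** Y ++ X
b + b - W ** Y ++ X
b + b - b ** Y ++ X
b + b - b ** Z ++ X
b + b - b ** W ++ X
b + b - b ** b ++ X
b + b - b ** b ++ Y - X
b + b - b ** b ++ Z - X
b + b - b ** b ++ W - X
b + b - b ** b ++ b - X
b + b - b ** b ++ b - Y
b + b - b ** b ++ b - Z
b + b - b ** b ++ b - W
b + b - b ** b ++ b - b

[X [Y [Z [W b]] + [Y [Z [W b]]]] - [X [Y [Z [W b]] ** [Y [Z [W b]]]] ++ [X [Y [Z [W b]]] - [X [Y [Z [W b]]]]]]]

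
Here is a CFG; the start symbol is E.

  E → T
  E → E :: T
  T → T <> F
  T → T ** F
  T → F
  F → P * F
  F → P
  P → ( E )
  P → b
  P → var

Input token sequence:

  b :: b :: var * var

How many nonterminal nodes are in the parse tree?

[E [E [E [T [F [P b]]]] :: [T [F [P b]]]] :: [T [F [P var] * [F [P var]]]]]

14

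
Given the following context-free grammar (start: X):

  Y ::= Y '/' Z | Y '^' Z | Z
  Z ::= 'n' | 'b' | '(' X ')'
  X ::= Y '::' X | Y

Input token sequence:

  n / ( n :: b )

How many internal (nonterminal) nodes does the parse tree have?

11

[X [Y [Y [Z n]] / [Z ( [X [Y [Z n]] :: [X [Y [Z b]]]] )]]]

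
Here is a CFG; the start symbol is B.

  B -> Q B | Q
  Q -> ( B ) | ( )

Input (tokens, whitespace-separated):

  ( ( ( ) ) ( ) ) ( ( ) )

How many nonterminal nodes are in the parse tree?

12

[B [Q ( [B [Q ( [B [Q ( )]] )] [B [Q ( )]]] )] [B [Q ( [B [Q ( )]] )]]]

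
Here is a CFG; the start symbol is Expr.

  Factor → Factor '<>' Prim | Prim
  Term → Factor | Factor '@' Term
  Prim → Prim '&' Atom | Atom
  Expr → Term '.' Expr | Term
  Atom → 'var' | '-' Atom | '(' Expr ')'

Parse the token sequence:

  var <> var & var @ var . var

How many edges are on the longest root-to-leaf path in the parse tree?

6

[Expr [Term [Factor [Factor [Prim [Atom var]]] <> [Prim [Prim [Atom var]] & [Atom var]]] @ [Term [Factor [Prim [Atom var]]]]] . [Expr [Term [Factor [Prim [Atom var]]]]]]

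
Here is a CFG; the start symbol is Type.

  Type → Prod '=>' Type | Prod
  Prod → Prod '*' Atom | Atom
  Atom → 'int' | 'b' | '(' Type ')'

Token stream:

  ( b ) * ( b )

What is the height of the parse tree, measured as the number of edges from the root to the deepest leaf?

[Type [Prod [Prod [Atom ( [Type [Prod [Atom b]]] )]] * [Atom ( [Type [Prod [Atom b]]] )]]]

7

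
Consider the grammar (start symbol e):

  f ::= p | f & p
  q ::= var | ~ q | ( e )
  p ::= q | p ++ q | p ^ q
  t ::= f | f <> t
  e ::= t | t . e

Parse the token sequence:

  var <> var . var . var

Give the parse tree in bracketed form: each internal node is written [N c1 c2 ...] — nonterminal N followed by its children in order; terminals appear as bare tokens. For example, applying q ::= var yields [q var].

e
t . e
f <> t . e
p <> t . e
q <> t . e
var <> t . e
var <> f . e
var <> p . e
var <> q . e
var <> var . e
var <> var . t . e
var <> var . f . e
var <> var . p . e
var <> var . q . e
var <> var . var . e
var <> var . var . t
var <> var . var . f
var <> var . var . p
var <> var . var . q
var <> var . var . var

[e [t [f [p [q var]]] <> [t [f [p [q var]]]]] . [e [t [f [p [q var]]]] . [e [t [f [p [q var]]]]]]]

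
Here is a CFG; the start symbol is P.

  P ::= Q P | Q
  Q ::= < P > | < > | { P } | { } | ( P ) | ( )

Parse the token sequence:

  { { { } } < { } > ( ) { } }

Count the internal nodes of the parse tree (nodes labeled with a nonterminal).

14

[P [Q { [P [Q { [P [Q { }]] }] [P [Q < [P [Q { }]] >] [P [Q ( )] [P [Q { }]]]]] }]]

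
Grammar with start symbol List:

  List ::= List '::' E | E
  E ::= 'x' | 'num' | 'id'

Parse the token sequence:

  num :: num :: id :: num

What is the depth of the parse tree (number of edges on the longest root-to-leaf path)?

5

[List [List [List [List [E num]] :: [E num]] :: [E id]] :: [E num]]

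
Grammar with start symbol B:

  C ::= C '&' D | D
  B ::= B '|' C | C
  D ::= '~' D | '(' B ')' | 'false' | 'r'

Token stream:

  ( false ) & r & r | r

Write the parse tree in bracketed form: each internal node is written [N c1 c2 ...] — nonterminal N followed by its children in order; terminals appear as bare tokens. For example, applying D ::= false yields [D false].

[B [B [C [C [C [D ( [B [C [D false]]] )]] & [D r]] & [D r]]] | [C [D r]]]

B
B | C
C | C
C & D | C
C & D & D | C
D & D & D | C
( B ) & D & D | C
( C ) & D & D | C
( D ) & D & D | C
( false ) & D & D | C
( false ) & r & D | C
( false ) & r & r | C
( false ) & r & r | D
( false ) & r & r | r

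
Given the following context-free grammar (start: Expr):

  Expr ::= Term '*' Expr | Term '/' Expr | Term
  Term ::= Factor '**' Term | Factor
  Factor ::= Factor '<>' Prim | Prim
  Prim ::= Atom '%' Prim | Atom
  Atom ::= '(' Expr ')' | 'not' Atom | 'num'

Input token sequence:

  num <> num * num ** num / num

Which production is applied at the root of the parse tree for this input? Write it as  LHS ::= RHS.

[Expr [Term [Factor [Factor [Prim [Atom num]]] <> [Prim [Atom num]]]] * [Expr [Term [Factor [Prim [Atom num]]] ** [Term [Factor [Prim [Atom num]]]]] / [Expr [Term [Factor [Prim [Atom num]]]]]]]

Expr ::= Term '*' Expr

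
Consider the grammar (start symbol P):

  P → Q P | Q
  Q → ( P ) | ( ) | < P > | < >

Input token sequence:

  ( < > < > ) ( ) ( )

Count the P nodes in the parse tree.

[P [Q ( [P [Q < >] [P [Q < >]]] )] [P [Q ( )] [P [Q ( )]]]]

5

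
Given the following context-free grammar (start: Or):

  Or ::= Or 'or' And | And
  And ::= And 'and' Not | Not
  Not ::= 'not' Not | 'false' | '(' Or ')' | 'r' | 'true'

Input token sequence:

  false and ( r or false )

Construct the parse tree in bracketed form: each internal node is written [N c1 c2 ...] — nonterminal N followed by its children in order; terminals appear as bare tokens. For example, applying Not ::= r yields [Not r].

[Or [And [And [Not false]] and [Not ( [Or [Or [And [Not r]]] or [And [Not false]]] )]]]

Or
And
And and Not
Not and Not
false and Not
false and ( Or )
false and ( Or or And )
false and ( And or And )
false and ( Not or And )
false and ( r or And )
false and ( r or Not )
false and ( r or false )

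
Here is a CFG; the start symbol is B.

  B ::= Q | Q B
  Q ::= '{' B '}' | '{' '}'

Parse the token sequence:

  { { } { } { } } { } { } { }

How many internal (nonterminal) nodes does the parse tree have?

[B [Q { [B [Q { }] [B [Q { }] [B [Q { }]]]] }] [B [Q { }] [B [Q { }] [B [Q { }]]]]]

14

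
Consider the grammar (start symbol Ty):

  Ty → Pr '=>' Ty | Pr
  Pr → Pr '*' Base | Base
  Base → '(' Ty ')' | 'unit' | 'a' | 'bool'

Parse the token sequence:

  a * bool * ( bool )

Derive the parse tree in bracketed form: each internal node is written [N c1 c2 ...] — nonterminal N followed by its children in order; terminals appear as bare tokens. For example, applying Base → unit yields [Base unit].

Ty
Pr
Pr * Base
Pr * Base * Base
Base * Base * Base
a * Base * Base
a * bool * Base
a * bool * ( Ty )
a * bool * ( Pr )
a * bool * ( Base )
a * bool * ( bool )

[Ty [Pr [Pr [Pr [Base a]] * [Base bool]] * [Base ( [Ty [Pr [Base bool]]] )]]]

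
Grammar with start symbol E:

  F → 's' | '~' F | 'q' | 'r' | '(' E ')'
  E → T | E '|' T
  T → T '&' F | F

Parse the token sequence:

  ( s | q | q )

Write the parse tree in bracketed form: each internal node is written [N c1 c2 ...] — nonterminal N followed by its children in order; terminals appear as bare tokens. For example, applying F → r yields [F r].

[E [T [F ( [E [E [E [T [F s]]] | [T [F q]]] | [T [F q]]] )]]]

E
T
F
( E )
( E | T )
( E | T | T )
( T | T | T )
( F | T | T )
( s | T | T )
( s | F | T )
( s | q | T )
( s | q | F )
( s | q | q )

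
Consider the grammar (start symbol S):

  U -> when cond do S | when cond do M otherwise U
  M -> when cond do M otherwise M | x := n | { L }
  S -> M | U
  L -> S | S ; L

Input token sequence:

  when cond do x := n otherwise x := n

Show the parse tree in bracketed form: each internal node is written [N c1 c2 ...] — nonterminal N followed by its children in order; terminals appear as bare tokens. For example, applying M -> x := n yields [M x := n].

S
M
when cond do M otherwise M
when cond do x := n otherwise M
when cond do x := n otherwise x := n

[S [M when cond do [M x := n] otherwise [M x := n]]]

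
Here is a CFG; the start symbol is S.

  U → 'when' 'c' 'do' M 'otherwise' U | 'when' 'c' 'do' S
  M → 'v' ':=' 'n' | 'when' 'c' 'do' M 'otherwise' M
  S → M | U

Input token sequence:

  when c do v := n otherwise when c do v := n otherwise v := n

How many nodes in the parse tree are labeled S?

[S [M when c do [M v := n] otherwise [M when c do [M v := n] otherwise [M v := n]]]]

1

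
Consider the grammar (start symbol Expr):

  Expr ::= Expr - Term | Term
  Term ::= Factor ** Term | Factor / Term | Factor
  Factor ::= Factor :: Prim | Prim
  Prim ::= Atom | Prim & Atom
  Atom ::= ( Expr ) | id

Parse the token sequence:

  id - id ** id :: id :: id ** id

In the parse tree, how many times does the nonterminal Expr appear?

2

[Expr [Expr [Term [Factor [Prim [Atom id]]]]] - [Term [Factor [Prim [Atom id]]] ** [Term [Factor [Factor [Factor [Prim [Atom id]]] :: [Prim [Atom id]]] :: [Prim [Atom id]]] ** [Term [Factor [Prim [Atom id]]]]]]]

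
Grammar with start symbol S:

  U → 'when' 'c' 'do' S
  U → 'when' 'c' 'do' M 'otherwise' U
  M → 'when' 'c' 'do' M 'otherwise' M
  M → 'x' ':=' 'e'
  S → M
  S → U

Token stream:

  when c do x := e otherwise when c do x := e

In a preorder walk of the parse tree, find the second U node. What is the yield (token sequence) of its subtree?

when c do x := e

[S [U when c do [M x := e] otherwise [U when c do [S [M x := e]]]]]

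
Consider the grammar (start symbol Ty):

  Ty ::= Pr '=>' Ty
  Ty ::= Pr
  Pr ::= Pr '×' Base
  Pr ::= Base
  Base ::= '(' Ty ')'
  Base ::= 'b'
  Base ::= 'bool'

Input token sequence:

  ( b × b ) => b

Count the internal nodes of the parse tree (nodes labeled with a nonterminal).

[Ty [Pr [Base ( [Ty [Pr [Pr [Base b]] × [Base b]]] )]] => [Ty [Pr [Base b]]]]

11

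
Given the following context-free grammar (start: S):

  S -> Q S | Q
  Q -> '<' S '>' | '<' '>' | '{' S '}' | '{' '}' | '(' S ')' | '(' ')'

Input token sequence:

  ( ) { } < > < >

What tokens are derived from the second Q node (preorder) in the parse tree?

[S [Q ( )] [S [Q { }] [S [Q < >] [S [Q < >]]]]]

{ }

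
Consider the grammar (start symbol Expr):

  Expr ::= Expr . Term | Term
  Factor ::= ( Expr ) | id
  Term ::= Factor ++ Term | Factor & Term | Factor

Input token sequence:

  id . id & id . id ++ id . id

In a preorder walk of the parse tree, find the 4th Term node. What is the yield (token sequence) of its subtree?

id ++ id

[Expr [Expr [Expr [Expr [Term [Factor id]]] . [Term [Factor id] & [Term [Factor id]]]] . [Term [Factor id] ++ [Term [Factor id]]]] . [Term [Factor id]]]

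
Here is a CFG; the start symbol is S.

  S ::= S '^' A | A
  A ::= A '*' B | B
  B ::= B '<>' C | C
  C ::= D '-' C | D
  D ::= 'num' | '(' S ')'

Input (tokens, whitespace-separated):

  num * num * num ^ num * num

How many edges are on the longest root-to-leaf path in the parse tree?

8

[S [S [A [A [A [B [C [D num]]]] * [B [C [D num]]]] * [B [C [D num]]]]] ^ [A [A [B [C [D num]]]] * [B [C [D num]]]]]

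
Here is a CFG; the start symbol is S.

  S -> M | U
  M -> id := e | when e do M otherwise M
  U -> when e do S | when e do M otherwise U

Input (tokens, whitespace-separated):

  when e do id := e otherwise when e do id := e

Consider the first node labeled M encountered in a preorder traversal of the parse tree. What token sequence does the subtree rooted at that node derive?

[S [U when e do [M id := e] otherwise [U when e do [S [M id := e]]]]]

id := e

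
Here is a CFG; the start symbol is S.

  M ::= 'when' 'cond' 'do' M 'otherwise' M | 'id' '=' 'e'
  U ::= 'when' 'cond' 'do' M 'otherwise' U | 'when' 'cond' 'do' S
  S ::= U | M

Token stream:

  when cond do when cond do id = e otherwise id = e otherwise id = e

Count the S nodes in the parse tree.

[S [M when cond do [M when cond do [M id = e] otherwise [M id = e]] otherwise [M id = e]]]

1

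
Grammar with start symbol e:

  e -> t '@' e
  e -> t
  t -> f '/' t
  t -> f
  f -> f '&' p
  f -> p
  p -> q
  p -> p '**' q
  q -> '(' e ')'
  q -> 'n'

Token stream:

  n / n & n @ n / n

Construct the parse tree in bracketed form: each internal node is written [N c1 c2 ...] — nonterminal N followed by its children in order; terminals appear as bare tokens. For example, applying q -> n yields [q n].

[e [t [f [p [q n]]] / [t [f [f [p [q n]]] & [p [q n]]]]] @ [e [t [f [p [q n]]] / [t [f [p [q n]]]]]]]

e
t @ e
f / t @ e
p / t @ e
q / t @ e
n / t @ e
n / f @ e
n / f & p @ e
n / p & p @ e
n / q & p @ e
n / n & p @ e
n / n & q @ e
n / n & n @ e
n / n & n @ t
n / n & n @ f / t
n / n & n @ p / t
n / n & n @ q / t
n / n & n @ n / t
n / n & n @ n / f
n / n & n @ n / p
n / n & n @ n / q
n / n & n @ n / n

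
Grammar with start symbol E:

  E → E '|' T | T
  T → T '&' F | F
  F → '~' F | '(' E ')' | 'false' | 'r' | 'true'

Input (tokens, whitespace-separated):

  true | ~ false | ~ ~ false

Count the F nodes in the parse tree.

[E [E [E [T [F true]]] | [T [F ~ [F false]]]] | [T [F ~ [F ~ [F false]]]]]

6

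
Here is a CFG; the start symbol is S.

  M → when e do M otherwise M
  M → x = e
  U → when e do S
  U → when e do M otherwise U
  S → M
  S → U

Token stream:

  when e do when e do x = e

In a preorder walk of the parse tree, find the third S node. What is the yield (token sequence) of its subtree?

x = e

[S [U when e do [S [U when e do [S [M x = e]]]]]]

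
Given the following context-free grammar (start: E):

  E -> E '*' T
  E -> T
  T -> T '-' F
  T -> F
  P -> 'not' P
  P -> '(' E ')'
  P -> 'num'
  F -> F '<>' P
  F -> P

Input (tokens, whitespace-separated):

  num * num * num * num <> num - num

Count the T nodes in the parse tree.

5

[E [E [E [E [T [F [P num]]]] * [T [F [P num]]]] * [T [F [P num]]]] * [T [T [F [F [P num]] <> [P num]]] - [F [P num]]]]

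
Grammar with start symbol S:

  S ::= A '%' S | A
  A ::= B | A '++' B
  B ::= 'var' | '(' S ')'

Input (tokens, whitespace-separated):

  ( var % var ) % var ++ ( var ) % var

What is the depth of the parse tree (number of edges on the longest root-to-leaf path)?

[S [A [B ( [S [A [B var]] % [S [A [B var]]]] )]] % [S [A [A [B var]] ++ [B ( [S [A [B var]]] )]] % [S [A [B var]]]]]

7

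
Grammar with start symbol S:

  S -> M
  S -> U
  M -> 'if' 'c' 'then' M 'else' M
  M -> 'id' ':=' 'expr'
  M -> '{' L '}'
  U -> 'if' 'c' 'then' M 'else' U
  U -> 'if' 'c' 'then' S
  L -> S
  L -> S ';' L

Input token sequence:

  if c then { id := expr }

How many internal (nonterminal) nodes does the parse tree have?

7

[S [U if c then [S [M { [L [S [M id := expr]]] }]]]]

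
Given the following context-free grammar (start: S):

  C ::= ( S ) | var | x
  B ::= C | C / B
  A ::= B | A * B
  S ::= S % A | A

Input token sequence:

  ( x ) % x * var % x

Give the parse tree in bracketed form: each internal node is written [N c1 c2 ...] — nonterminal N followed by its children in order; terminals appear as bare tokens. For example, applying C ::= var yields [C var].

S
S % A
S % A % A
A % A % A
B % A % A
C % A % A
( S ) % A % A
( A ) % A % A
( B ) % A % A
( C ) % A % A
( x ) % A % A
( x ) % A * B % A
( x ) % B * B % A
( x ) % C * B % A
( x ) % x * B % A
( x ) % x * C % A
( x ) % x * var % A
( x ) % x * var % B
( x ) % x * var % C
( x ) % x * var % x

[S [S [S [A [B [C ( [S [A [B [C x]]]] )]]]] % [A [A [B [C x]]] * [B [C var]]]] % [A [B [C x]]]]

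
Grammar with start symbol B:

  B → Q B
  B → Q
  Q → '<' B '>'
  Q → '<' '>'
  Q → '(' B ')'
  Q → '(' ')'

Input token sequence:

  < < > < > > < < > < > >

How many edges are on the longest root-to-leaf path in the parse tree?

6

[B [Q < [B [Q < >] [B [Q < >]]] >] [B [Q < [B [Q < >] [B [Q < >]]] >]]]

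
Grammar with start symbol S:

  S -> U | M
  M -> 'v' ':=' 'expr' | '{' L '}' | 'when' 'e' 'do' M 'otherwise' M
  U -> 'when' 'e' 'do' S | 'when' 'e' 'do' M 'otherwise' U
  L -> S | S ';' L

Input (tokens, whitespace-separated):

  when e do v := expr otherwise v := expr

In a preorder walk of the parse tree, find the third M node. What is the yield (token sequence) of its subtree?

[S [M when e do [M v := expr] otherwise [M v := expr]]]

v := expr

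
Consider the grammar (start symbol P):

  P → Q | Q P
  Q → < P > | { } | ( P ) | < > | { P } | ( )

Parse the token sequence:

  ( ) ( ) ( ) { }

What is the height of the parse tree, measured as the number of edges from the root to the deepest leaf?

5

[P [Q ( )] [P [Q ( )] [P [Q ( )] [P [Q { }]]]]]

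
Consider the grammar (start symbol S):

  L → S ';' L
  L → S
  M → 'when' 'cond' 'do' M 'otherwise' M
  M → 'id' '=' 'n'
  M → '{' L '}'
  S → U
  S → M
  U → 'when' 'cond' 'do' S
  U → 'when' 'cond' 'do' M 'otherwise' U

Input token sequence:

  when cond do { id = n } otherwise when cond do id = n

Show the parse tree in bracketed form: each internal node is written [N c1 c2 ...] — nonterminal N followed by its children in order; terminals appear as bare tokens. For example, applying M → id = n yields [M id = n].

S
U
when cond do M otherwise U
when cond do { L } otherwise U
when cond do { S } otherwise U
when cond do { M } otherwise U
when cond do { id = n } otherwise U
when cond do { id = n } otherwise when cond do S
when cond do { id = n } otherwise when cond do M
when cond do { id = n } otherwise when cond do id = n

[S [U when cond do [M { [L [S [M id = n]]] }] otherwise [U when cond do [S [M id = n]]]]]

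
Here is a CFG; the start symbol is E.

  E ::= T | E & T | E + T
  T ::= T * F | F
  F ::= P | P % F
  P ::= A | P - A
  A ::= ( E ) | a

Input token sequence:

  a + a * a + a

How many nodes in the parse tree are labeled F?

4

[E [E [E [T [F [P [A a]]]]] + [T [T [F [P [A a]]]] * [F [P [A a]]]]] + [T [F [P [A a]]]]]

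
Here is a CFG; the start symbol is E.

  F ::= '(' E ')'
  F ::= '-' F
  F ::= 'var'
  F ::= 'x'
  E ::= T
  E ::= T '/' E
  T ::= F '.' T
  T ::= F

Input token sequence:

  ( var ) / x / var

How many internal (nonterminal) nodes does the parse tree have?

[E [T [F ( [E [T [F var]]] )]] / [E [T [F x]] / [E [T [F var]]]]]

12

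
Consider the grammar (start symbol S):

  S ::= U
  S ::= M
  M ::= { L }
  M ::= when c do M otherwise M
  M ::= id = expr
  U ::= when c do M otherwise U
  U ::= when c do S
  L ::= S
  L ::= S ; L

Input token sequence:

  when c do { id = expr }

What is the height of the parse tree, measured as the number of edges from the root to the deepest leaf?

7

[S [U when c do [S [M { [L [S [M id = expr]]] }]]]]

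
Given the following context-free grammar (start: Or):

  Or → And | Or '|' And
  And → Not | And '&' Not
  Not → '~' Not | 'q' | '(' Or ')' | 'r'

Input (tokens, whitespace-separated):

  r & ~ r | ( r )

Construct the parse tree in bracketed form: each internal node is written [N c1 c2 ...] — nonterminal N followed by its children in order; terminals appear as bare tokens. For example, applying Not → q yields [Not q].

[Or [Or [And [And [Not r]] & [Not ~ [Not r]]]] | [And [Not ( [Or [And [Not r]]] )]]]

Or
Or | And
And | And
And & Not | And
Not & Not | And
r & Not | And
r & ~ Not | And
r & ~ r | And
r & ~ r | Not
r & ~ r | ( Or )
r & ~ r | ( And )
r & ~ r | ( Not )
r & ~ r | ( r )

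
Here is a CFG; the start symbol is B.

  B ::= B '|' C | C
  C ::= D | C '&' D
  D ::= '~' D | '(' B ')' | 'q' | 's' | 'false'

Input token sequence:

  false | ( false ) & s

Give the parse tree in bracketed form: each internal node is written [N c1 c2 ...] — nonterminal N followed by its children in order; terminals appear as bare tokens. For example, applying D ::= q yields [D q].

[B [B [C [D false]]] | [C [C [D ( [B [C [D false]]] )]] & [D s]]]

B
B | C
C | C
D | C
false | C
false | C & D
false | D & D
false | ( B ) & D
false | ( C ) & D
false | ( D ) & D
false | ( false ) & D
false | ( false ) & s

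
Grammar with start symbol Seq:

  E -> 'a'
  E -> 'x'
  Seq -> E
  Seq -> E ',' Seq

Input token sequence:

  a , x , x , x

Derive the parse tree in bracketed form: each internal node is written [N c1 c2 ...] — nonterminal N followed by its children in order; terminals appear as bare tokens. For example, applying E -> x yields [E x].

Seq
E , Seq
a , Seq
a , E , Seq
a , x , Seq
a , x , E , Seq
a , x , x , Seq
a , x , x , E
a , x , x , x

[Seq [E a] , [Seq [E x] , [Seq [E x] , [Seq [E x]]]]]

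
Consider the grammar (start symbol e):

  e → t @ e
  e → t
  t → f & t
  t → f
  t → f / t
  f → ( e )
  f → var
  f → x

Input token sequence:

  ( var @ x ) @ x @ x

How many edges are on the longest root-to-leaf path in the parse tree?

7

[e [t [f ( [e [t [f var]] @ [e [t [f x]]]] )]] @ [e [t [f x]] @ [e [t [f x]]]]]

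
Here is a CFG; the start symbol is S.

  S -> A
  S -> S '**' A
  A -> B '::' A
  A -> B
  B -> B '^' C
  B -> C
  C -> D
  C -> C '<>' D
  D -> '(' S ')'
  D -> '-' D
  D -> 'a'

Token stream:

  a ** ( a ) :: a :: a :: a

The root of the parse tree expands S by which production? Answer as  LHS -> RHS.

S -> S '**' A

[S [S [A [B [C [D a]]]]] ** [A [B [C [D ( [S [A [B [C [D a]]]]] )]]] :: [A [B [C [D a]]] :: [A [B [C [D a]]] :: [A [B [C [D a]]]]]]]]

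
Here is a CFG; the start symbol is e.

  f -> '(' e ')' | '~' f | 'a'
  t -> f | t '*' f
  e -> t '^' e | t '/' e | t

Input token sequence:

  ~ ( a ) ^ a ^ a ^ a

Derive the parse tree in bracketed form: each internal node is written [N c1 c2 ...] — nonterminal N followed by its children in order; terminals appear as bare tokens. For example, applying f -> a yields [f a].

e
t ^ e
f ^ e
~ f ^ e
~ ( e ) ^ e
~ ( t ) ^ e
~ ( f ) ^ e
~ ( a ) ^ e
~ ( a ) ^ t ^ e
~ ( a ) ^ f ^ e
~ ( a ) ^ a ^ e
~ ( a ) ^ a ^ t ^ e
~ ( a ) ^ a ^ f ^ e
~ ( a ) ^ a ^ a ^ e
~ ( a ) ^ a ^ a ^ t
~ ( a ) ^ a ^ a ^ f
~ ( a ) ^ a ^ a ^ a

[e [t [f ~ [f ( [e [t [f a]]] )]]] ^ [e [t [f a]] ^ [e [t [f a]] ^ [e [t [f a]]]]]]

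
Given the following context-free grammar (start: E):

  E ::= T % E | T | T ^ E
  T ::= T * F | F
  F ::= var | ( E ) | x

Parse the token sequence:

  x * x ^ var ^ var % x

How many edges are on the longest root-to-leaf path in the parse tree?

6

[E [T [T [F x]] * [F x]] ^ [E [T [F var]] ^ [E [T [F var]] % [E [T [F x]]]]]]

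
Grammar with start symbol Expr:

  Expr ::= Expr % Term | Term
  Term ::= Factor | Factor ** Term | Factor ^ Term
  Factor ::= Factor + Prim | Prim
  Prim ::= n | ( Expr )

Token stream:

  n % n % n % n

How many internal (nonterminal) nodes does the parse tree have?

[Expr [Expr [Expr [Expr [Term [Factor [Prim n]]]] % [Term [Factor [Prim n]]]] % [Term [Factor [Prim n]]]] % [Term [Factor [Prim n]]]]

16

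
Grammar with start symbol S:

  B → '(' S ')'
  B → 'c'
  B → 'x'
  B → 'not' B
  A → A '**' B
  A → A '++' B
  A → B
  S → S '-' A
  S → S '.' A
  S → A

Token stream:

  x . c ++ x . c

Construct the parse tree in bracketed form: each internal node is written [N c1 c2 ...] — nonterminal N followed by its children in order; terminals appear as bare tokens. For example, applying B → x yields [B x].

S
S . A
S . A . A
A . A . A
B . A . A
x . A . A
x . A ++ B . A
x . B ++ B . A
x . c ++ B . A
x . c ++ x . A
x . c ++ x . B
x . c ++ x . c

[S [S [S [A [B x]]] . [A [A [B c]] ++ [B x]]] . [A [B c]]]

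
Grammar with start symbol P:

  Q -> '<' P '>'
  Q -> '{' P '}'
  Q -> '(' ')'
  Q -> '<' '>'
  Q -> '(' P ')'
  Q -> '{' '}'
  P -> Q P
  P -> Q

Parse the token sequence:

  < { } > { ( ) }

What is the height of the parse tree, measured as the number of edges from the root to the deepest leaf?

[P [Q < [P [Q { }]] >] [P [Q { [P [Q ( )]] }]]]

5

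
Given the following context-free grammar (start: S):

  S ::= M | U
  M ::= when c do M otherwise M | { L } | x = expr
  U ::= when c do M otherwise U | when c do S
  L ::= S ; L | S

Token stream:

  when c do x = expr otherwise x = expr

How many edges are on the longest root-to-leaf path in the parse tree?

[S [M when c do [M x = expr] otherwise [M x = expr]]]

3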